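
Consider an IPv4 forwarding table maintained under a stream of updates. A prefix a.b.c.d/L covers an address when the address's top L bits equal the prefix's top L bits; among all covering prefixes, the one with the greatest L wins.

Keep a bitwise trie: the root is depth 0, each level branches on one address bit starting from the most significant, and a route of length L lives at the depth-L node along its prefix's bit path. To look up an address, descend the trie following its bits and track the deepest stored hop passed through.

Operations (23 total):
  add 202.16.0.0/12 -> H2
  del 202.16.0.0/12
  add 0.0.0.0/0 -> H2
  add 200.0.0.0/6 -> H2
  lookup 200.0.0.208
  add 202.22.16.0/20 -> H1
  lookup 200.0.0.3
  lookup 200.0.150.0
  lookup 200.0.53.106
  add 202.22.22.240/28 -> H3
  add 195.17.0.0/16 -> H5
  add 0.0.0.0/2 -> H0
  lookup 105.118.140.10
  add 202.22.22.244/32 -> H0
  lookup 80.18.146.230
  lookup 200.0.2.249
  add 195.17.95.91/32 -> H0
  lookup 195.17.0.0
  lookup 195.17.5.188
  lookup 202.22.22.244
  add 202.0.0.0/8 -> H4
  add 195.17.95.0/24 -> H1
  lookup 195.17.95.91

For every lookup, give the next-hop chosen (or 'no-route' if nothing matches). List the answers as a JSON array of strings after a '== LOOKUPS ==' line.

Trace:
  add 202.16.0.0/12 -> H2 at depth 12
  del 202.16.0.0/12 (clear depth 12)
  add 0.0.0.0/0 -> H2 at depth 0
  add 200.0.0.0/6 -> H2 at depth 6
  lookup 200.0.0.208: bits 110010 walk d0:H2→d1:-→d2:-→d3:-→d4:-→d5:-→d6:H2 -> H2
  add 202.22.16.0/20 -> H1 at depth 20
  lookup 200.0.0.3: bits 110010 walk d0:H2→d1:-→d2:-→d3:-→d4:-→d5:-→d6:H2 -> H2
  lookup 200.0.150.0: bits 110010 walk d0:H2→d1:-→d2:-→d3:-→d4:-→d5:-→d6:H2 -> H2
  lookup 200.0.53.106: bits 110010 walk d0:H2→d1:-→d2:-→d3:-→d4:-→d5:-→d6:H2 -> H2
  add 202.22.22.240/28 -> H3 at depth 28
  add 195.17.0.0/16 -> H5 at depth 16
  add 0.0.0.0/2 -> H0 at depth 2
  lookup 105.118.140.10: bits 0 walk d0:H2→d1:- -> H2
  add 202.22.22.244/32 -> H0 at depth 32
  lookup 80.18.146.230: bits 0 walk d0:H2→d1:- -> H2
  lookup 200.0.2.249: bits 110010 walk d0:H2→d1:-→d2:-→d3:-→d4:-→d5:-→d6:H2 -> H2
  add 195.17.95.91/32 -> H0 at depth 32
  lookup 195.17.0.0: bits 11000011000100010 walk d0:H2→d1:-→d2:-→d3:-→d4:-→d5:-→d6:-→d7:-→d8:-→d9:-→d10:-→d11:-→d12:-→d13:-→d14:-→d15:-→d16:H5→d17:- -> H5
  lookup 195.17.5.188: bits 11000011000100010 walk d0:H2→d1:-→d2:-→d3:-→d4:-→d5:-→d6:-→d7:-→d8:-→d9:-→d10:-→d11:-→d12:-→d13:-→d14:-→d15:-→d16:H5→d17:- -> H5
  lookup 202.22.22.244: bits 11001010000101100001011011110100 walk d0:H2→d1:-→d2:-→d3:-→d4:-→d5:-→d6:H2→d7:-→d8:-→d9:-→d10:-→d11:-→d12:-→d13:-→d14:-→d15:-→d16:-→d17:-→d18:-→d19:-→d20:H1→d21:-→d22:-→d23:-→d24:-→d25:-→d26:-→d27:-→d28:H3→d29:-→d30:-→d31:-→d32:H0 -> H0
  add 202.0.0.0/8 -> H4 at depth 8
  add 195.17.95.0/24 -> H1 at depth 24
  lookup 195.17.95.91: bits 11000011000100010101111101011011 walk d0:H2→d1:-→d2:-→d3:-→d4:-→d5:-→d6:-→d7:-→d8:-→d9:-→d10:-→d11:-→d12:-→d13:-→d14:-→d15:-→d16:H5→d17:-→d18:-→d19:-→d20:-→d21:-→d22:-→d23:-→d24:H1→d25:-→d26:-→d27:-→d28:-→d29:-→d30:-→d31:-→d32:H0 -> H0

== LOOKUPS ==
["H2","H2","H2","H2","H2","H2","H2","H5","H5","H0","H0"]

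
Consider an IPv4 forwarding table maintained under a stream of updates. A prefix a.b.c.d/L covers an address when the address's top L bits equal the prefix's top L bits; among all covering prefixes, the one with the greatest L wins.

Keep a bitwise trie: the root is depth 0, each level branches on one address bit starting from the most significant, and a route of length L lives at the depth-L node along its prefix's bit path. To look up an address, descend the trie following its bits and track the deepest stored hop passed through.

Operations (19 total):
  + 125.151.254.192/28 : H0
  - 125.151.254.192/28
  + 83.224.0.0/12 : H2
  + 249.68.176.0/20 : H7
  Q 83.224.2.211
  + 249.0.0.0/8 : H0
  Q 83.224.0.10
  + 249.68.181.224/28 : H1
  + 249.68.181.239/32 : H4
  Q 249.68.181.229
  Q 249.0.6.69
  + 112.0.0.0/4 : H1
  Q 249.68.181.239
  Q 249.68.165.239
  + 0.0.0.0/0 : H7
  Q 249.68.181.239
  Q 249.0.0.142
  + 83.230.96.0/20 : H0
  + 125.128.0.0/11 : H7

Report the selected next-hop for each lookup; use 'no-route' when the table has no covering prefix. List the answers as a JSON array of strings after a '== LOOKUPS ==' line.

Trace:
  + 125.151.254.192/28 (H0) depth=28
  del 125.151.254.192/28 (clear depth 28)
  + 83.224.0.0/12 (H2) depth=12
  + 249.68.176.0/20 (H7) depth=20
  ? 83.224.2.211  path d0:-→d1:-→d2:-→d3:-→d4:-→d5:-→d6:-→d7:-→d8:-→d9:-→d10:-→d11:-→d12:H2  best=H2
  + 249.0.0.0/8 (H0) depth=8
  ? 83.224.0.10  path d0:-→d1:-→d2:-→d3:-→d4:-→d5:-→d6:-→d7:-→d8:-→d9:-→d10:-→d11:-→d12:H2  best=H2
  + 249.68.181.224/28 (H1) depth=28
  + 249.68.181.239/32 (H4) depth=32
  ? 249.68.181.229  path d0:-→d1:-→d2:-→d3:-→d4:-→d5:-→d6:-→d7:-→d8:H0→d9:-→d10:-→d11:-→d12:-→d13:-→d14:-→d15:-→d16:-→d17:-→d18:-→d19:-→d20:H7→d21:-→d22:-→d23:-→d24:-→d25:-→d26:-→d27:-→d28:H1  best=H1
  ? 249.0.6.69  path d0:-→d1:-→d2:-→d3:-→d4:-→d5:-→d6:-→d7:-→d8:H0→d9:-  best=H0
  + 112.0.0.0/4 (H1) depth=4
  ? 249.68.181.239  path d0:-→d1:-→d2:-→d3:-→d4:-→d5:-→d6:-→d7:-→d8:H0→d9:-→d10:-→d11:-→d12:-→d13:-→d14:-→d15:-→d16:-→d17:-→d18:-→d19:-→d20:H7→d21:-→d22:-→d23:-→d24:-→d25:-→d26:-→d27:-→d28:H1→d29:-→d30:-→d31:-→d32:H4  best=H4
  ? 249.68.165.239  path d0:-→d1:-→d2:-→d3:-→d4:-→d5:-→d6:-→d7:-→d8:H0→d9:-→d10:-→d11:-→d12:-→d13:-→d14:-→d15:-→d16:-→d17:-→d18:-→d19:-  best=H0
  + 0.0.0.0/0 (H7) depth=0
  ? 249.68.181.239  path d0:H7→d1:-→d2:-→d3:-→d4:-→d5:-→d6:-→d7:-→d8:H0→d9:-→d10:-→d11:-→d12:-→d13:-→d14:-→d15:-→d16:-→d17:-→d18:-→d19:-→d20:H7→d21:-→d22:-→d23:-→d24:-→d25:-→d26:-→d27:-→d28:H1→d29:-→d30:-→d31:-→d32:H4  best=H4
  ? 249.0.0.142  path d0:H7→d1:-→d2:-→d3:-→d4:-→d5:-→d6:-→d7:-→d8:H0→d9:-  best=H0
  + 83.230.96.0/20 (H0) depth=20
  + 125.128.0.0/11 (H7) depth=11

== LOOKUPS ==
["H2","H2","H1","H0","H4","H0","H4","H0"]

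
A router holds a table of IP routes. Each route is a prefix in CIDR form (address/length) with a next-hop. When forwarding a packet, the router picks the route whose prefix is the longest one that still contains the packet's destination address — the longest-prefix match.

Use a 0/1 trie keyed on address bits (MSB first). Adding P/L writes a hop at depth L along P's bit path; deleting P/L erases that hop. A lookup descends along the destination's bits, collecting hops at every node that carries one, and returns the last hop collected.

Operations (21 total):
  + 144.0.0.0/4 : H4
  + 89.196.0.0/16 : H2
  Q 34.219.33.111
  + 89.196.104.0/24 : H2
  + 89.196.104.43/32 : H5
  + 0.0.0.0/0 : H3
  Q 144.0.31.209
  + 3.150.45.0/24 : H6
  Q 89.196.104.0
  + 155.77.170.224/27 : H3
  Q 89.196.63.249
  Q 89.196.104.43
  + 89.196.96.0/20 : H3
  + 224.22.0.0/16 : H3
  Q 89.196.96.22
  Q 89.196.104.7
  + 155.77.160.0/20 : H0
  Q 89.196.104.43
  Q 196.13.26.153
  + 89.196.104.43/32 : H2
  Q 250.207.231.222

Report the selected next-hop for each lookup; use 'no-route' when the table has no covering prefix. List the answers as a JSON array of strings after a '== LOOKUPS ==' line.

Trace:
  add 144.0.0.0/4 -> H4 at depth 4
  add 89.196.0.0/16 -> H2 at depth 16
  ? 34.219.33.111  path d0:-→d1:-  best=no-route
  add 89.196.104.0/24 -> H2 at depth 24
  add 89.196.104.43/32 -> H5 at depth 32
  add 0.0.0.0/0 -> H3 at depth 0
  ? 144.0.31.209  path d0:H3→d1:-→d2:-→d3:-→d4:H4  best=H4
  add 3.150.45.0/24 -> H6 at depth 24
  ? 89.196.104.0  path d0:H3→d1:-→d2:-→d3:-→d4:-→d5:-→d6:-→d7:-→d8:-→d9:-→d10:-→d11:-→d12:-→d13:-→d14:-→d15:-→d16:H2→d17:-→d18:-→d19:-→d20:-→d21:-→d22:-→d23:-→d24:H2→d25:-→d26:-  best=H2
  add 155.77.170.224/27 -> H3 at depth 27
  ? 89.196.63.249  path d0:H3→d1:-→d2:-→d3:-→d4:-→d5:-→d6:-→d7:-→d8:-→d9:-→d10:-→d11:-→d12:-→d13:-→d14:-→d15:-→d16:H2→d17:-  best=H2
  ? 89.196.104.43  path d0:H3→d1:-→d2:-→d3:-→d4:-→d5:-→d6:-→d7:-→d8:-→d9:-→d10:-→d11:-→d12:-→d13:-→d14:-→d15:-→d16:H2→d17:-→d18:-→d19:-→d20:-→d21:-→d22:-→d23:-→d24:H2→d25:-→d26:-→d27:-→d28:-→d29:-→d30:-→d31:-→d32:H5  best=H5
  add 89.196.96.0/20 -> H3 at depth 20
  add 224.22.0.0/16 -> H3 at depth 16
  ? 89.196.96.22  path d0:H3→d1:-→d2:-→d3:-→d4:-→d5:-→d6:-→d7:-→d8:-→d9:-→d10:-→d11:-→d12:-→d13:-→d14:-→d15:-→d16:H2→d17:-→d18:-→d19:-→d20:H3  best=H3
  ? 89.196.104.7  path d0:H3→d1:-→d2:-→d3:-→d4:-→d5:-→d6:-→d7:-→d8:-→d9:-→d10:-→d11:-→d12:-→d13:-→d14:-→d15:-→d16:H2→d17:-→d18:-→d19:-→d20:H3→d21:-→d22:-→d23:-→d24:H2→d25:-→d26:-  best=H2
  add 155.77.160.0/20 -> H0 at depth 20
  ? 89.196.104.43  path d0:H3→d1:-→d2:-→d3:-→d4:-→d5:-→d6:-→d7:-→d8:-→d9:-→d10:-→d11:-→d12:-→d13:-→d14:-→d15:-→d16:H2→d17:-→d18:-→d19:-→d20:H3→d21:-→d22:-→d23:-→d24:H2→d25:-→d26:-→d27:-→d28:-→d29:-→d30:-→d31:-→d32:H5  best=H5
  ? 196.13.26.153  path d0:H3→d1:-→d2:-  best=H3
  add 89.196.104.43/32 -> H2 at depth 32
  ? 250.207.231.222  path d0:H3→d1:-→d2:-→d3:-  best=H3

== LOOKUPS ==
["no-route","H4","H2","H2","H5","H3","H2","H5","H3","H3"]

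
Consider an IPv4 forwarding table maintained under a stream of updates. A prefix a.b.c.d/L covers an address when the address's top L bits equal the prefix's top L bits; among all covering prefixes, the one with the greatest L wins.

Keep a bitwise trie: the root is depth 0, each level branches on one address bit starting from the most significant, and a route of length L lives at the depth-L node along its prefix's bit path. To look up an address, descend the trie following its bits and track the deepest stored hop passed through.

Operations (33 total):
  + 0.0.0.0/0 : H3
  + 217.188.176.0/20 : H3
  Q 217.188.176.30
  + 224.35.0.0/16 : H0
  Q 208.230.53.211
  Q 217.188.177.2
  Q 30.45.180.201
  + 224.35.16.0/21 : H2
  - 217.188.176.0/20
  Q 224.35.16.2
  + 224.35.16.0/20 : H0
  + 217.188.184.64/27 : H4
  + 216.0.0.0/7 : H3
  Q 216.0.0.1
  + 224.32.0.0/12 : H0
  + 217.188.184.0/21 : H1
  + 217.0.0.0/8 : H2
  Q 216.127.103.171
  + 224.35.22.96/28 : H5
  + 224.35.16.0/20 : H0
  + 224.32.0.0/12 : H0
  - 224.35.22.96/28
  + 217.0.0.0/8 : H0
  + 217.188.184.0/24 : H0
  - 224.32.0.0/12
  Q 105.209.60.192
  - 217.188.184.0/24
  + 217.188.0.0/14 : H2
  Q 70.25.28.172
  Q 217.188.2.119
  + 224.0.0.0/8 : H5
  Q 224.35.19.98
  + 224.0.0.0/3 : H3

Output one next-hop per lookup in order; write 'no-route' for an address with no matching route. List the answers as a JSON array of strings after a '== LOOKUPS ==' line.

Process each operation:
  + 0.0.0.0/0 (H3) depth=0
  + 217.188.176.0/20 (H3) depth=20
  lookup 217.188.176.30: bits 11011001101111001011 walk d0:H3→d1:-→d2:-→d3:-→d4:-→d5:-→d6:-→d7:-→d8:-→d9:-→d10:-→d11:-→d12:-→d13:-→d14:-→d15:-→d16:-→d17:-→d18:-→d19:-→d20:H3 -> H3
  + 224.35.0.0/16 (H0) depth=16
  lookup 208.230.53.211: bits 1101 walk d0:H3→d1:-→d2:-→d3:-→d4:- -> H3
  lookup 217.188.177.2: bits 11011001101111001011 walk d0:H3→d1:-→d2:-→d3:-→d4:-→d5:-→d6:-→d7:-→d8:-→d9:-→d10:-→d11:-→d12:-→d13:-→d14:-→d15:-→d16:-→d17:-→d18:-→d19:-→d20:H3 -> H3
  lookup 30.45.180.201: bits ε walk d0:H3 -> H3
  + 224.35.16.0/21 (H2) depth=21
  - 217.188.176.0/20 clear@20
  lookup 224.35.16.2: bits 111000000010001100010 walk d0:H3→d1:-→d2:-→d3:-→d4:-→d5:-→d6:-→d7:-→d8:-→d9:-→d10:-→d11:-→d12:-→d13:-→d14:-→d15:-→d16:H0→d17:-→d18:-→d19:-→d20:-→d21:H2 -> H2
  + 224.35.16.0/20 (H0) depth=20
  + 217.188.184.64/27 (H4) depth=27
  + 216.0.0.0/7 (H3) depth=7
  lookup 216.0.0.1: bits 1101100 walk d0:H3→d1:-→d2:-→d3:-→d4:-→d5:-→d6:-→d7:H3 -> H3
  + 224.32.0.0/12 (H0) depth=12
  + 217.188.184.0/21 (H1) depth=21
  + 217.0.0.0/8 (H2) depth=8
  lookup 216.127.103.171: bits 1101100 walk d0:H3→d1:-→d2:-→d3:-→d4:-→d5:-→d6:-→d7:H3 -> H3
  + 224.35.22.96/28 (H5) depth=28
  + 224.35.16.0/20 (H0) depth=20
  + 224.32.0.0/12 (H0) depth=12
  - 224.35.22.96/28 clear@28
  + 217.0.0.0/8 (H0) depth=8
  + 217.188.184.0/24 (H0) depth=24
  - 224.32.0.0/12 clear@12
  lookup 105.209.60.192: bits ε walk d0:H3 -> H3
  - 217.188.184.0/24 clear@24
  + 217.188.0.0/14 (H2) depth=14
  lookup 70.25.28.172: bits ε walk d0:H3 -> H3
  lookup 217.188.2.119: bits 1101100110111100 walk d0:H3→d1:-→d2:-→d3:-→d4:-→d5:-→d6:-→d7:H3→d8:H0→d9:-→d10:-→d11:-→d12:-→d13:-→d14:H2→d15:-→d16:- -> H2
  + 224.0.0.0/8 (H5) depth=8
  lookup 224.35.19.98: bits 111000000010001100010 walk d0:H3→d1:-→d2:-→d3:-→d4:-→d5:-→d6:-→d7:-→d8:H5→d9:-→d10:-→d11:-→d12:-→d13:-→d14:-→d15:-→d16:H0→d17:-→d18:-→d19:-→d20:H0→d21:H2 -> H2
  + 224.0.0.0/3 (H3) depth=3

== LOOKUPS ==
["H3","H3","H3","H3","H2","H3","H3","H3","H3","H2","H2"]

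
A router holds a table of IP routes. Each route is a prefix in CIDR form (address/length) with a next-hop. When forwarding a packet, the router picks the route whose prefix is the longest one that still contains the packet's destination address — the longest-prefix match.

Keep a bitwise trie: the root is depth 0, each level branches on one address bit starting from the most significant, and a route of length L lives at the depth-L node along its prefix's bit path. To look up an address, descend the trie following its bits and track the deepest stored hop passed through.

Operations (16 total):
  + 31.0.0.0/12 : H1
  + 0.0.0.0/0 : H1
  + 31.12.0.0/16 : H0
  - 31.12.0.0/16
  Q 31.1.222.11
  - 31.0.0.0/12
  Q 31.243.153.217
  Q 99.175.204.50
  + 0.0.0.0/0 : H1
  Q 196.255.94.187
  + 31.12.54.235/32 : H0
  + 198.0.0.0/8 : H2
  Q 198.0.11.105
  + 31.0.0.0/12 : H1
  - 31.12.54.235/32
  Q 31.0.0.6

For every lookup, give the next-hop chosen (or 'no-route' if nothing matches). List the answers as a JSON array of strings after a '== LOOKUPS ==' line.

Trace:
  add 31.0.0.0/12 -> H1 at depth 12
  add 0.0.0.0/0 -> H1 at depth 0
  add 31.12.0.0/16 -> H0 at depth 16
  del 31.12.0.0/16 (clear depth 16)
  ? 31.1.222.11  path d0:H1→d1:-→d2:-→d3:-→d4:-→d5:-→d6:-→d7:-→d8:-→d9:-→d10:-→d11:-→d12:H1  best=H1
  del 31.0.0.0/12 (clear depth 12)
  ? 31.243.153.217  path d0:H1→d1:-→d2:-→d3:-→d4:-→d5:-→d6:-→d7:-→d8:-  best=H1
  ? 99.175.204.50  path d0:H1→d1:-  best=H1
  add 0.0.0.0/0 -> H1 at depth 0
  ? 196.255.94.187  path d0:H1  best=H1
  add 31.12.54.235/32 -> H0 at depth 32
  add 198.0.0.0/8 -> H2 at depth 8
  ? 198.0.11.105  path d0:H1→d1:-→d2:-→d3:-→d4:-→d5:-→d6:-→d7:-→d8:H2  best=H2
  add 31.0.0.0/12 -> H1 at depth 12
  del 31.12.54.235/32 (clear depth 32)
  ? 31.0.0.6  path d0:H1→d1:-→d2:-→d3:-→d4:-→d5:-→d6:-→d7:-→d8:-→d9:-→d10:-→d11:-→d12:H1  best=H1

== LOOKUPS ==
["H1","H1","H1","H1","H2","H1"]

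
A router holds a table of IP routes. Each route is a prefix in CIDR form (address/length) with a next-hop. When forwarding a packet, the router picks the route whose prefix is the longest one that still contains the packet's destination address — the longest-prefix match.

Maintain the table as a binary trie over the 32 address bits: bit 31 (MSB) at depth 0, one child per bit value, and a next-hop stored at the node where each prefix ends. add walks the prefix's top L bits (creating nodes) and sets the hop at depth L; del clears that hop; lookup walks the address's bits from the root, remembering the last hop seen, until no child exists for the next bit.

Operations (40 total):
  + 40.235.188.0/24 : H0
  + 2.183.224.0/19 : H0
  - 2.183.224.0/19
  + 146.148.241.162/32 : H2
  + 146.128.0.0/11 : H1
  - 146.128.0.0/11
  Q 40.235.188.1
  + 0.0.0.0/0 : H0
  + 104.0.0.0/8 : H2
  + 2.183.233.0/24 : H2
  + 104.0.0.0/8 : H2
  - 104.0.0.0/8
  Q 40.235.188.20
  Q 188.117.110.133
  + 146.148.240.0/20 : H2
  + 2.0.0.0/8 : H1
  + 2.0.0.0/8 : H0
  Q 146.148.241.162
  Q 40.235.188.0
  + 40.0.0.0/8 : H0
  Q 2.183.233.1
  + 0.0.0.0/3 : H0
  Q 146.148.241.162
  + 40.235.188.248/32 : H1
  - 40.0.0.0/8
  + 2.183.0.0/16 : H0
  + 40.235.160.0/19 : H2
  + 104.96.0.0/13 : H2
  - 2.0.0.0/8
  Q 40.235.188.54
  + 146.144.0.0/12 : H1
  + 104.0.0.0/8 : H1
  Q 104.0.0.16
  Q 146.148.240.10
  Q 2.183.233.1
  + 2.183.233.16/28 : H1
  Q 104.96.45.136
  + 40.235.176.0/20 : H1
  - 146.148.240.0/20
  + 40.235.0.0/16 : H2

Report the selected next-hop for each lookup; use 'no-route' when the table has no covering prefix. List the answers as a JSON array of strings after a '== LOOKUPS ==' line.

Trace:
  add 40.235.188.0/24 -> H0 at depth 24
  add 2.183.224.0/19 -> H0 at depth 19
  - 2.183.224.0/19 clear@19
  add 146.148.241.162/32 -> H2 at depth 32
  add 146.128.0.0/11 -> H1 at depth 11
  - 146.128.0.0/11 clear@11
  lookup 40.235.188.1: bits 001010001110101110111100 walk d0:-→d1:-→d2:-→d3:-→d4:-→d5:-→d6:-→d7:-→d8:-→d9:-→d10:-→d11:-→d12:-→d13:-→d14:-→d15:-→d16:-→d17:-→d18:-→d19:-→d20:-→d21:-→d22:-→d23:-→d24:H0 -> H0
  add 0.0.0.0/0 -> H0 at depth 0
  add 104.0.0.0/8 -> H2 at depth 8
  add 2.183.233.0/24 -> H2 at depth 24
  add 104.0.0.0/8 -> H2 at depth 8
  - 104.0.0.0/8 clear@8
  lookup 40.235.188.20: bits 001010001110101110111100 walk d0:H0→d1:-→d2:-→d3:-→d4:-→d5:-→d6:-→d7:-→d8:-→d9:-→d10:-→d11:-→d12:-→d13:-→d14:-→d15:-→d16:-→d17:-→d18:-→d19:-→d20:-→d21:-→d22:-→d23:-→d24:H0 -> H0
  lookup 188.117.110.133: bits 10 walk d0:H0→d1:-→d2:- -> H0
  add 146.148.240.0/20 -> H2 at depth 20
  add 2.0.0.0/8 -> H1 at depth 8
  add 2.0.0.0/8 -> H0 at depth 8
  lookup 146.148.241.162: bits 10010010100101001111000110100010 walk d0:H0→d1:-→d2:-→d3:-→d4:-→d5:-→d6:-→d7:-→d8:-→d9:-→d10:-→d11:-→d12:-→d13:-→d14:-→d15:-→d16:-→d17:-→d18:-→d19:-→d20:H2→d21:-→d22:-→d23:-→d24:-→d25:-→d26:-→d27:-→d28:-→d29:-→d30:-→d31:-→d32:H2 -> H2
  lookup 40.235.188.0: bits 001010001110101110111100 walk d0:H0→d1:-→d2:-→d3:-→d4:-→d5:-→d6:-→d7:-→d8:-→d9:-→d10:-→d11:-→d12:-→d13:-→d14:-→d15:-→d16:-→d17:-→d18:-→d19:-→d20:-→d21:-→d22:-→d23:-→d24:H0 -> H0
  add 40.0.0.0/8 -> H0 at depth 8
  lookup 2.183.233.1: bits 000000101011011111101001 walk d0:H0→d1:-→d2:-→d3:-→d4:-→d5:-→d6:-→d7:-→d8:H0→d9:-→d10:-→d11:-→d12:-→d13:-→d14:-→d15:-→d16:-→d17:-→d18:-→d19:-→d20:-→d21:-→d22:-→d23:-→d24:H2 -> H2
  add 0.0.0.0/3 -> H0 at depth 3
  lookup 146.148.241.162: bits 10010010100101001111000110100010 walk d0:H0→d1:-→d2:-→d3:-→d4:-→d5:-→d6:-→d7:-→d8:-→d9:-→d10:-→d11:-→d12:-→d13:-→d14:-→d15:-→d16:-→d17:-→d18:-→d19:-→d20:H2→d21:-→d22:-→d23:-→d24:-→d25:-→d26:-→d27:-→d28:-→d29:-→d30:-→d31:-→d32:H2 -> H2
  add 40.235.188.248/32 -> H1 at depth 32
  - 40.0.0.0/8 clear@8
  add 2.183.0.0/16 -> H0 at depth 16
  add 40.235.160.0/19 -> H2 at depth 19
  add 104.96.0.0/13 -> H2 at depth 13
  - 2.0.0.0/8 clear@8
  lookup 40.235.188.54: bits 001010001110101110111100 walk d0:H0→d1:-→d2:-→d3:-→d4:-→d5:-→d6:-→d7:-→d8:-→d9:-→d10:-→d11:-→d12:-→d13:-→d14:-→d15:-→d16:-→d17:-→d18:-→d19:H2→d20:-→d21:-→d22:-→d23:-→d24:H0 -> H0
  add 146.144.0.0/12 -> H1 at depth 12
  add 104.0.0.0/8 -> H1 at depth 8
  lookup 104.0.0.16: bits 011010000 walk d0:H0→d1:-→d2:-→d3:-→d4:-→d5:-→d6:-→d7:-→d8:H1→d9:- -> H1
  lookup 146.148.240.10: bits 10010010100101001111000 walk d0:H0→d1:-→d2:-→d3:-→d4:-→d5:-→d6:-→d7:-→d8:-→d9:-→d10:-→d11:-→d12:H1→d13:-→d14:-→d15:-→d16:-→d17:-→d18:-→d19:-→d20:H2→d21:-→d22:-→d23:- -> H2
  lookup 2.183.233.1: bits 000000101011011111101001 walk d0:H0→d1:-→d2:-→d3:H0→d4:-→d5:-→d6:-→d7:-→d8:-→d9:-→d10:-→d11:-→d12:-→d13:-→d14:-→d15:-→d16:H0→d17:-→d18:-→d19:-→d20:-→d21:-→d22:-→d23:-→d24:H2 -> H2
  add 2.183.233.16/28 -> H1 at depth 28
  lookup 104.96.45.136: bits 0110100001100 walk d0:H0→d1:-→d2:-→d3:-→d4:-→d5:-→d6:-→d7:-→d8:H1→d9:-→d10:-→d11:-→d12:-→d13:H2 -> H2
  add 40.235.176.0/20 -> H1 at depth 20
  - 146.148.240.0/20 clear@20
  add 40.235.0.0/16 -> H2 at depth 16

== LOOKUPS ==
["H0","H0","H0","H2","H0","H2","H2","H0","H1","H2","H2","H2"]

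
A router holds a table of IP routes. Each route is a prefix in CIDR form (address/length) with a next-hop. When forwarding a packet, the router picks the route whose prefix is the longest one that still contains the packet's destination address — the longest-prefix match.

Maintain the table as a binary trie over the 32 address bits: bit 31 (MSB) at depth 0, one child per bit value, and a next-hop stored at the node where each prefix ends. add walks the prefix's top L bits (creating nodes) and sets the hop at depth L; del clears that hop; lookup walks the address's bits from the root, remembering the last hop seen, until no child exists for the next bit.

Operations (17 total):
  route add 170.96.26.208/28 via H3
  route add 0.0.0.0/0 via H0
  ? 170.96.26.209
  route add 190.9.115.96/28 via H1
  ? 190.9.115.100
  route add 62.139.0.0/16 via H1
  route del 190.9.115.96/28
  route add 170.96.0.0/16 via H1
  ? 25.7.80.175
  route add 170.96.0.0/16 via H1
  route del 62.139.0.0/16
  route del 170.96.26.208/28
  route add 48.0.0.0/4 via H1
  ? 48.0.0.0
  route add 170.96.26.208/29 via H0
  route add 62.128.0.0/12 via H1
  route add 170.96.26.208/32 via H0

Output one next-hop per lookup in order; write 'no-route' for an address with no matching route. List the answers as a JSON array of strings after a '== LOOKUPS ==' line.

Apply in order:
  + 170.96.26.208/28 (H3) depth=28
  + 0.0.0.0/0 (H0) depth=0
  Q 170.96.26.209: descend 1010101001100000000110101101 ; hops seen [H0,H3] ; pick H3
  + 190.9.115.96/28 (H1) depth=28
  Q 190.9.115.100: descend 1011111000001001011100110110 ; hops seen [H0,H1] ; pick H1
  + 62.139.0.0/16 (H1) depth=16
  - 190.9.115.96/28 clear@28
  + 170.96.0.0/16 (H1) depth=16
  Q 25.7.80.175: descend 00 ; hops seen [H0] ; pick H0
  + 170.96.0.0/16 (H1) depth=16
  - 62.139.0.0/16 clear@16
  - 170.96.26.208/28 clear@28
  + 48.0.0.0/4 (H1) depth=4
  Q 48.0.0.0: descend 0011 ; hops seen [H0,H1] ; pick H1
  + 170.96.26.208/29 (H0) depth=29
  + 62.128.0.0/12 (H1) depth=12
  + 170.96.26.208/32 (H0) depth=32

== LOOKUPS ==
["H3","H1","H0","H1"]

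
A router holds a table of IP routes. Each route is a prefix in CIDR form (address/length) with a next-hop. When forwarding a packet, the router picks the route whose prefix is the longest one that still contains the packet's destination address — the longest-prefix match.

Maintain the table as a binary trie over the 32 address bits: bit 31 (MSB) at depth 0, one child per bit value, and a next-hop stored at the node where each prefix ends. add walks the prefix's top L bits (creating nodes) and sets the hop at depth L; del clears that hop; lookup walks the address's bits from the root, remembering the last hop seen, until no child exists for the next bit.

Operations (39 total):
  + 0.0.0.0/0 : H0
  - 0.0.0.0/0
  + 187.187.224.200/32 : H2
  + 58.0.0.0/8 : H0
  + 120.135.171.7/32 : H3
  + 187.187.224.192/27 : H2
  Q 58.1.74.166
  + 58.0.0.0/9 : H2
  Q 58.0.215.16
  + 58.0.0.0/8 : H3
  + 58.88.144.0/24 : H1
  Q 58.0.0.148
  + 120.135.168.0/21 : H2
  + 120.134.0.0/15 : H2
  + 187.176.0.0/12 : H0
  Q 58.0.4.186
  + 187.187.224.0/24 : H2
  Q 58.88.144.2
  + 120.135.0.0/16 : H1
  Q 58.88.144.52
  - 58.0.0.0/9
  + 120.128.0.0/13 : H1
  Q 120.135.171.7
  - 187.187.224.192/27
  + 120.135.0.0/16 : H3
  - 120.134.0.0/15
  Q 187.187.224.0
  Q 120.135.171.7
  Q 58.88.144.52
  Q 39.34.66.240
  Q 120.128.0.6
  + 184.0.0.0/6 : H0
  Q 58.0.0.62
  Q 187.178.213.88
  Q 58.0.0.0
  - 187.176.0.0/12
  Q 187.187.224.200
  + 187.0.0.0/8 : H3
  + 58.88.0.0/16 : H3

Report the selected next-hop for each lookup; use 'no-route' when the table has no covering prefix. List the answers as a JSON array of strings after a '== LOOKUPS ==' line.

Process each operation:
  + 0.0.0.0/0 (H0) depth=0
  - 0.0.0.0/0 clear@0
  + 187.187.224.200/32 (H2) depth=32
  + 58.0.0.0/8 (H0) depth=8
  + 120.135.171.7/32 (H3) depth=32
  + 187.187.224.192/27 (H2) depth=27
  Q 58.1.74.166: descend 00111010 ; hops seen [H0] ; pick H0
  + 58.0.0.0/9 (H2) depth=9
  Q 58.0.215.16: descend 001110100 ; hops seen [H0,H2] ; pick H2
  + 58.0.0.0/8 (H3) depth=8
  + 58.88.144.0/24 (H1) depth=24
  Q 58.0.0.148: descend 001110100 ; hops seen [H3,H2] ; pick H2
  + 120.135.168.0/21 (H2) depth=21
  + 120.134.0.0/15 (H2) depth=15
  + 187.176.0.0/12 (H0) depth=12
  Q 58.0.4.186: descend 001110100 ; hops seen [H3,H2] ; pick H2
  + 187.187.224.0/24 (H2) depth=24
  Q 58.88.144.2: descend 001110100101100010010000 ; hops seen [H3,H2,H1] ; pick H1
  + 120.135.0.0/16 (H1) depth=16
  Q 58.88.144.52: descend 001110100101100010010000 ; hops seen [H3,H2,H1] ; pick H1
  - 58.0.0.0/9 clear@9
  + 120.128.0.0/13 (H1) depth=13
  Q 120.135.171.7: descend 01111000100001111010101100000111 ; hops seen [H1,H2,H1,H2,H3] ; pick H3
  - 187.187.224.192/27 clear@27
  + 120.135.0.0/16 (H3) depth=16
  - 120.134.0.0/15 clear@15
  Q 187.187.224.0: descend 101110111011101111100000 ; hops seen [H0,H2] ; pick H2
  Q 120.135.171.7: descend 01111000100001111010101100000111 ; hops seen [H1,H3,H2,H3] ; pick H3
  Q 58.88.144.52: descend 001110100101100010010000 ; hops seen [H3,H1] ; pick H1
  Q 39.34.66.240: descend 001 ; hops seen [∅] ; pick no-route
  Q 120.128.0.6: descend 0111100010000 ; hops seen [H1] ; pick H1
  + 184.0.0.0/6 (H0) depth=6
  Q 58.0.0.62: descend 001110100 ; hops seen [H3] ; pick H3
  Q 187.178.213.88: descend 101110111011 ; hops seen [H0,H0] ; pick H0
  Q 58.0.0.0: descend 001110100 ; hops seen [H3] ; pick H3
  - 187.176.0.0/12 clear@12
  Q 187.187.224.200: descend 10111011101110111110000011001000 ; hops seen [H0,H2,H2] ; pick H2
  + 187.0.0.0/8 (H3) depth=8
  + 58.88.0.0/16 (H3) depth=16

== LOOKUPS ==
["H0","H2","H2","H2","H1","H1","H3","H2","H3","H1","no-route","H1","H3","H0","H3","H2"]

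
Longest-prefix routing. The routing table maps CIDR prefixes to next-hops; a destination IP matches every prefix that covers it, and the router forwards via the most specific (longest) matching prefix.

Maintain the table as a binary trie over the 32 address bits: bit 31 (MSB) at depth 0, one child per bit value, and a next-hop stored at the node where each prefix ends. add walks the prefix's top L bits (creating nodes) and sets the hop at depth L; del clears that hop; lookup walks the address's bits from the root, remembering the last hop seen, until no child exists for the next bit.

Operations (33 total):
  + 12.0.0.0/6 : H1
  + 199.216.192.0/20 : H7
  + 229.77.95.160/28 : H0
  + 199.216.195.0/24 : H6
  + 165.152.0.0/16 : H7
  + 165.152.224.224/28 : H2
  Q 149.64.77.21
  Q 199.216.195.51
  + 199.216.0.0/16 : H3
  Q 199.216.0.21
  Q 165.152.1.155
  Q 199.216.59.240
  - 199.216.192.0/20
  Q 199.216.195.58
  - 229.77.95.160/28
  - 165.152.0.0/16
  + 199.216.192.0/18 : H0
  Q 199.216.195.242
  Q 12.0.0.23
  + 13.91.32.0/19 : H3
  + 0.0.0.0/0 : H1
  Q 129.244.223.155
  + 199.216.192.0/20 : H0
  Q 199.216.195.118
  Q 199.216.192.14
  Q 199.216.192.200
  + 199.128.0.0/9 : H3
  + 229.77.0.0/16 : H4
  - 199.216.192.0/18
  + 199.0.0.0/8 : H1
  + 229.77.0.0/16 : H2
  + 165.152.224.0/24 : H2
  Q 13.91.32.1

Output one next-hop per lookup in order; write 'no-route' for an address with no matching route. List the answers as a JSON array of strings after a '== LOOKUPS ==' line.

Apply in order:
  + 12.0.0.0/6 (H1) depth=6
  + 199.216.192.0/20 (H7) depth=20
  + 229.77.95.160/28 (H0) depth=28
  + 199.216.195.0/24 (H6) depth=24
  + 165.152.0.0/16 (H7) depth=16
  + 165.152.224.224/28 (H2) depth=28
  Q 149.64.77.21: descend 10 ; hops seen [∅] ; pick no-route
  Q 199.216.195.51: descend 110001111101100011000011 ; hops seen [H7,H6] ; pick H6
  + 199.216.0.0/16 (H3) depth=16
  Q 199.216.0.21: descend 1100011111011000 ; hops seen [H3] ; pick H3
  Q 165.152.1.155: descend 1010010110011000 ; hops seen [H7] ; pick H7
  Q 199.216.59.240: descend 1100011111011000 ; hops seen [H3] ; pick H3
  del 199.216.192.0/20 (clear depth 20)
  Q 199.216.195.58: descend 110001111101100011000011 ; hops seen [H3,H6] ; pick H6
  del 229.77.95.160/28 (clear depth 28)
  del 165.152.0.0/16 (clear depth 16)
  + 199.216.192.0/18 (H0) depth=18
  Q 199.216.195.242: descend 110001111101100011000011 ; hops seen [H3,H0,H6] ; pick H6
  Q 12.0.0.23: descend 000011 ; hops seen [H1] ; pick H1
  + 13.91.32.0/19 (H3) depth=19
  + 0.0.0.0/0 (H1) depth=0
  Q 129.244.223.155: descend 10 ; hops seen [H1] ; pick H1
  + 199.216.192.0/20 (H0) depth=20
  Q 199.216.195.118: descend 110001111101100011000011 ; hops seen [H1,H3,H0,H0,H6] ; pick H6
  Q 199.216.192.14: descend 1100011111011000110000 ; hops seen [H1,H3,H0,H0] ; pick H0
  Q 199.216.192.200: descend 1100011111011000110000 ; hops seen [H1,H3,H0,H0] ; pick H0
  + 199.128.0.0/9 (H3) depth=9
  + 229.77.0.0/16 (H4) depth=16
  del 199.216.192.0/18 (clear depth 18)
  + 199.0.0.0/8 (H1) depth=8
  + 229.77.0.0/16 (H2) depth=16
  + 165.152.224.0/24 (H2) depth=24
  Q 13.91.32.1: descend 0000110101011011001 ; hops seen [H1,H1,H3] ; pick H3

== LOOKUPS ==
["no-route","H6","H3","H7","H3","H6","H6","H1","H1","H6","H0","H0","H3"]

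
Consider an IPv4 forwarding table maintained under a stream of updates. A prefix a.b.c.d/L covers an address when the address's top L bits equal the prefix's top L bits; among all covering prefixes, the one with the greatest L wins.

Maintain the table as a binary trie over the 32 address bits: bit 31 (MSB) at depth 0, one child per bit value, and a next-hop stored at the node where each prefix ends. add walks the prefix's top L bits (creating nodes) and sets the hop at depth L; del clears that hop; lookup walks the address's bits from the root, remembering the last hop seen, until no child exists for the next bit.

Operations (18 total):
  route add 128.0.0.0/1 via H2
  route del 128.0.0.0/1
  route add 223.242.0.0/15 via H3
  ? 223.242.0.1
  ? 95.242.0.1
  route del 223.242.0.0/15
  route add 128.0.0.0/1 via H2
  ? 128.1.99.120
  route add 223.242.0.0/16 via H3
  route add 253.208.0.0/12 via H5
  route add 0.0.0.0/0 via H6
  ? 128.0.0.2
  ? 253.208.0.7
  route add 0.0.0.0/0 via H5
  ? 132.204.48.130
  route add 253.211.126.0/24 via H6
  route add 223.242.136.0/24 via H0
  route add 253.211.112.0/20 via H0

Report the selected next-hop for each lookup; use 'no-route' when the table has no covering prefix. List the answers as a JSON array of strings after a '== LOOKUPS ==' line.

Process each operation:
  + 128.0.0.0/1 (H2) depth=1
  - 128.0.0.0/1 clear@1
  + 223.242.0.0/15 (H3) depth=15
  lookup 223.242.0.1: bits 110111111111001 walk d0:-→d1:-→d2:-→d3:-→d4:-→d5:-→d6:-→d7:-→d8:-→d9:-→d10:-→d11:-→d12:-→d13:-→d14:-→d15:H3 -> H3
  lookup 95.242.0.1: bits ε walk d0:- -> no-route
  - 223.242.0.0/15 clear@15
  + 128.0.0.0/1 (H2) depth=1
  lookup 128.1.99.120: bits 1 walk d0:-→d1:H2 -> H2
  + 223.242.0.0/16 (H3) depth=16
  + 253.208.0.0/12 (H5) depth=12
  + 0.0.0.0/0 (H6) depth=0
  lookup 128.0.0.2: bits 1 walk d0:H6→d1:H2 -> H2
  lookup 253.208.0.7: bits 111111011101 walk d0:H6→d1:H2→d2:-→d3:-→d4:-→d5:-→d6:-→d7:-→d8:-→d9:-→d10:-→d11:-→d12:H5 -> H5
  + 0.0.0.0/0 (H5) depth=0
  lookup 132.204.48.130: bits 1 walk d0:H5→d1:H2 -> H2
  + 253.211.126.0/24 (H6) depth=24
  + 223.242.136.0/24 (H0) depth=24
  + 253.211.112.0/20 (H0) depth=20

== LOOKUPS ==
["H3","no-route","H2","H2","H5","H2"]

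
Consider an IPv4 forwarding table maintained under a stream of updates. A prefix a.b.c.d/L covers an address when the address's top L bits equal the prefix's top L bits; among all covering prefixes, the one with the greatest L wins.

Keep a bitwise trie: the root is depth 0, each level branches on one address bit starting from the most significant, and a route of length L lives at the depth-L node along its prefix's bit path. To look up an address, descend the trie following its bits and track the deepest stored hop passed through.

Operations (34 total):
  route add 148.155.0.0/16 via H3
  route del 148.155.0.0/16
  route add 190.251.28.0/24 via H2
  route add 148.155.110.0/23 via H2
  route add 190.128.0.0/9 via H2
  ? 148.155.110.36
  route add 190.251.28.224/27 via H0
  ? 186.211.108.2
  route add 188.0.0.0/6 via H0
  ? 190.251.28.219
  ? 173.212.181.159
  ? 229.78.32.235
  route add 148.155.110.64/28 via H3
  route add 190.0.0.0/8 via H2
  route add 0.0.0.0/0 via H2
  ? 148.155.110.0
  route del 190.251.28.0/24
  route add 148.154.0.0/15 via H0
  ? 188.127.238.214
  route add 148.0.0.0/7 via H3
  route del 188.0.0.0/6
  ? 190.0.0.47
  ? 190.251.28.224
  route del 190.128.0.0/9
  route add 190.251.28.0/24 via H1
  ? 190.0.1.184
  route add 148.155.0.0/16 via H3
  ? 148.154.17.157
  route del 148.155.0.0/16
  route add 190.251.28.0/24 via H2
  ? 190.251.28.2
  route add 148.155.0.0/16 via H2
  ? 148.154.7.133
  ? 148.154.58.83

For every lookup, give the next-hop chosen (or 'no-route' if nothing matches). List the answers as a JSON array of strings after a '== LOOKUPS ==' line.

Process each operation:
  add 148.155.0.0/16 -> H3 at depth 16
  del 148.155.0.0/16 (clear depth 16)
  add 190.251.28.0/24 -> H2 at depth 24
  add 148.155.110.0/23 -> H2 at depth 23
  add 190.128.0.0/9 -> H2 at depth 9
  ? 148.155.110.36  path d0:-→d1:-→d2:-→d3:-→d4:-→d5:-→d6:-→d7:-→d8:-→d9:-→d10:-→d11:-→d12:-→d13:-→d14:-→d15:-→d16:-→d17:-→d18:-→d19:-→d20:-→d21:-→d22:-→d23:H2  best=H2
  add 190.251.28.224/27 -> H0 at depth 27
  ? 186.211.108.2  path d0:-→d1:-→d2:-→d3:-→d4:-→d5:-  best=no-route
  add 188.0.0.0/6 -> H0 at depth 6
  ? 190.251.28.219  path d0:-→d1:-→d2:-→d3:-→d4:-→d5:-→d6:H0→d7:-→d8:-→d9:H2→d10:-→d11:-→d12:-→d13:-→d14:-→d15:-→d16:-→d17:-→d18:-→d19:-→d20:-→d21:-→d22:-→d23:-→d24:H2→d25:-→d26:-  best=H2
  ? 173.212.181.159  path d0:-→d1:-→d2:-→d3:-  best=no-route
  ? 229.78.32.235  path d0:-→d1:-  best=no-route
  add 148.155.110.64/28 -> H3 at depth 28
  add 190.0.0.0/8 -> H2 at depth 8
  add 0.0.0.0/0 -> H2 at depth 0
  ? 148.155.110.0  path d0:H2→d1:-→d2:-→d3:-→d4:-→d5:-→d6:-→d7:-→d8:-→d9:-→d10:-→d11:-→d12:-→d13:-→d14:-→d15:-→d16:-→d17:-→d18:-→d19:-→d20:-→d21:-→d22:-→d23:H2→d24:-→d25:-  best=H2
  del 190.251.28.0/24 (clear depth 24)
  add 148.154.0.0/15 -> H0 at depth 15
  ? 188.127.238.214  path d0:H2→d1:-→d2:-→d3:-→d4:-→d5:-→d6:H0  best=H0
  add 148.0.0.0/7 -> H3 at depth 7
  del 188.0.0.0/6 (clear depth 6)
  ? 190.0.0.47  path d0:H2→d1:-→d2:-→d3:-→d4:-→d5:-→d6:-→d7:-→d8:H2  best=H2
  ? 190.251.28.224  path d0:H2→d1:-→d2:-→d3:-→d4:-→d5:-→d6:-→d7:-→d8:H2→d9:H2→d10:-→d11:-→d12:-→d13:-→d14:-→d15:-→d16:-→d17:-→d18:-→d19:-→d20:-→d21:-→d22:-→d23:-→d24:-→d25:-→d26:-→d27:H0  best=H0
  del 190.128.0.0/9 (clear depth 9)
  add 190.251.28.0/24 -> H1 at depth 24
  ? 190.0.1.184  path d0:H2→d1:-→d2:-→d3:-→d4:-→d5:-→d6:-→d7:-→d8:H2  best=H2
  add 148.155.0.0/16 -> H3 at depth 16
  ? 148.154.17.157  path d0:H2→d1:-→d2:-→d3:-→d4:-→d5:-→d6:-→d7:H3→d8:-→d9:-→d10:-→d11:-→d12:-→d13:-→d14:-→d15:H0  best=H0
  del 148.155.0.0/16 (clear depth 16)
  add 190.251.28.0/24 -> H2 at depth 24
  ? 190.251.28.2  path d0:H2→d1:-→d2:-→d3:-→d4:-→d5:-→d6:-→d7:-→d8:H2→d9:-→d10:-→d11:-→d12:-→d13:-→d14:-→d15:-→d16:-→d17:-→d18:-→d19:-→d20:-→d21:-→d22:-→d23:-→d24:H2  best=H2
  add 148.155.0.0/16 -> H2 at depth 16
  ? 148.154.7.133  path d0:H2→d1:-→d2:-→d3:-→d4:-→d5:-→d6:-→d7:H3→d8:-→d9:-→d10:-→d11:-→d12:-→d13:-→d14:-→d15:H0  best=H0
  ? 148.154.58.83  path d0:H2→d1:-→d2:-→d3:-→d4:-→d5:-→d6:-→d7:H3→d8:-→d9:-→d10:-→d11:-→d12:-→d13:-→d14:-→d15:H0  best=H0

== LOOKUPS ==
["H2","no-route","H2","no-route","no-route","H2","H0","H2","H0","H2","H0","H2","H0","H0"]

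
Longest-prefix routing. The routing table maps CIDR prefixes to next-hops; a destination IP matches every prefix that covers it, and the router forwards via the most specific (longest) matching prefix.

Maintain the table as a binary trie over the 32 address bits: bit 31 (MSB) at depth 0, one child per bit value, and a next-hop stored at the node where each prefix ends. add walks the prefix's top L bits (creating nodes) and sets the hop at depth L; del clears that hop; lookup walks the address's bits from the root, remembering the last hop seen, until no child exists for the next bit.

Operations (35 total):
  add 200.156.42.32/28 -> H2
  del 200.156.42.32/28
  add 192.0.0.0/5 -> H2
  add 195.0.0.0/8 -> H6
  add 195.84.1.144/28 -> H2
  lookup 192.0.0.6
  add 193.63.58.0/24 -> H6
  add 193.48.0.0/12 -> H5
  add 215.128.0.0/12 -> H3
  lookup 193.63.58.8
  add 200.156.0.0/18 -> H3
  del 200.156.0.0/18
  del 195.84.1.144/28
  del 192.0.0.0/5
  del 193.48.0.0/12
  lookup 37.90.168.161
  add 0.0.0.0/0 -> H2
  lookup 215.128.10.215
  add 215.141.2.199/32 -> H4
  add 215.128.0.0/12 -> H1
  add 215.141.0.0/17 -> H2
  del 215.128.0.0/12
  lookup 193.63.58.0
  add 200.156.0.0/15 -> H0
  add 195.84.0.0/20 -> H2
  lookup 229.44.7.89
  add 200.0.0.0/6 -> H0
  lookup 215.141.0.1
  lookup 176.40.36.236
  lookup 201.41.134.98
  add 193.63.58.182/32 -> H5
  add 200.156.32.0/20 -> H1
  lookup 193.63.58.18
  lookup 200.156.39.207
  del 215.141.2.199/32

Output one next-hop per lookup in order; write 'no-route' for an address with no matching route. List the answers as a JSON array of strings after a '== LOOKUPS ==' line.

Trace:
  add 200.156.42.32/28 -> H2 at depth 28
  del 200.156.42.32/28 (clear depth 28)
  add 192.0.0.0/5 -> H2 at depth 5
  add 195.0.0.0/8 -> H6 at depth 8
  add 195.84.1.144/28 -> H2 at depth 28
  ? 192.0.0.6  path d0:-→d1:-→d2:-→d3:-→d4:-→d5:H2→d6:-  best=H2
  add 193.63.58.0/24 -> H6 at depth 24
  add 193.48.0.0/12 -> H5 at depth 12
  add 215.128.0.0/12 -> H3 at depth 12
  ? 193.63.58.8  path d0:-→d1:-→d2:-→d3:-→d4:-→d5:H2→d6:-→d7:-→d8:-→d9:-→d10:-→d11:-→d12:H5→d13:-→d14:-→d15:-→d16:-→d17:-→d18:-→d19:-→d20:-→d21:-→d22:-→d23:-→d24:H6  best=H6
  add 200.156.0.0/18 -> H3 at depth 18
  del 200.156.0.0/18 (clear depth 18)
  del 195.84.1.144/28 (clear depth 28)
  del 192.0.0.0/5 (clear depth 5)
  del 193.48.0.0/12 (clear depth 12)
  ? 37.90.168.161  path d0:-  best=no-route
  add 0.0.0.0/0 -> H2 at depth 0
  ? 215.128.10.215  path d0:H2→d1:-→d2:-→d3:-→d4:-→d5:-→d6:-→d7:-→d8:-→d9:-→d10:-→d11:-→d12:H3  best=H3
  add 215.141.2.199/32 -> H4 at depth 32
  add 215.128.0.0/12 -> H1 at depth 12
  add 215.141.0.0/17 -> H2 at depth 17
  del 215.128.0.0/12 (clear depth 12)
  ? 193.63.58.0  path d0:H2→d1:-→d2:-→d3:-→d4:-→d5:-→d6:-→d7:-→d8:-→d9:-→d10:-→d11:-→d12:-→d13:-→d14:-→d15:-→d16:-→d17:-→d18:-→d19:-→d20:-→d21:-→d22:-→d23:-→d24:H6  best=H6
  add 200.156.0.0/15 -> H0 at depth 15
  add 195.84.0.0/20 -> H2 at depth 20
  ? 229.44.7.89  path d0:H2→d1:-→d2:-  best=H2
  add 200.0.0.0/6 -> H0 at depth 6
  ? 215.141.0.1  path d0:H2→d1:-→d2:-→d3:-→d4:-→d5:-→d6:-→d7:-→d8:-→d9:-→d10:-→d11:-→d12:-→d13:-→d14:-→d15:-→d16:-→d17:H2→d18:-→d19:-→d20:-→d21:-→d22:-  best=H2
  ? 176.40.36.236  path d0:H2→d1:-  best=H2
  ? 201.41.134.98  path d0:H2→d1:-→d2:-→d3:-→d4:-→d5:-→d6:H0→d7:-  best=H0
  add 193.63.58.182/32 -> H5 at depth 32
  add 200.156.32.0/20 -> H1 at depth 20
  ? 193.63.58.18  path d0:H2→d1:-→d2:-→d3:-→d4:-→d5:-→d6:-→d7:-→d8:-→d9:-→d10:-→d11:-→d12:-→d13:-→d14:-→d15:-→d16:-→d17:-→d18:-→d19:-→d20:-→d21:-→d22:-→d23:-→d24:H6  best=H6
  ? 200.156.39.207  path d0:H2→d1:-→d2:-→d3:-→d4:-→d5:-→d6:H0→d7:-→d8:-→d9:-→d10:-→d11:-→d12:-→d13:-→d14:-→d15:H0→d16:-→d17:-→d18:-→d19:-→d20:H1  best=H1
  del 215.141.2.199/32 (clear depth 32)

== LOOKUPS ==
["H2","H6","no-route","H3","H6","H2","H2","H2","H0","H6","H1"]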